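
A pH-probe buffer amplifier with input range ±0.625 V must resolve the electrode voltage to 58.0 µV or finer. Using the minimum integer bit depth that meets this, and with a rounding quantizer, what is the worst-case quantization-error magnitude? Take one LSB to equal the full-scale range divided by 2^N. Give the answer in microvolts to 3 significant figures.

Span: 0.625 V − (-0.625 V) = 1.25 V.
Required number of levels: 1.25/58.0 µV = 21552; smallest N with 2^N ≥ that is 15.
Step size = 1.25/32768 V = 38.147 µV.
|e|_max = LSB/2 = 19.1 µV.

19.1 µV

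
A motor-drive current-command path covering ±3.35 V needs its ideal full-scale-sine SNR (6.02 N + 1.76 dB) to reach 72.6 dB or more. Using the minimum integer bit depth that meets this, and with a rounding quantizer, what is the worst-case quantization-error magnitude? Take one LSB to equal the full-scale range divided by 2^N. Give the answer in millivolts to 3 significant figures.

0.818 mV

Range = 3.35 − (-3.35) = 6.7 V.
Required N = ⌈(72.6 − 1.76)/6.02⌉ = ⌈11.767⌉ = 12.
One LSB is 6.7 V / 4096 = 1.6357 mV.
Max error for round-to-nearest is LSB/2 = 0.818 mV.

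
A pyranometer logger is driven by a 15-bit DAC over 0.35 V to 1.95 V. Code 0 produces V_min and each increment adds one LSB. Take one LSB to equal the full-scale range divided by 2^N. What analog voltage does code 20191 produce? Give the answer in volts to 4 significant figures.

1.336 V

Span: 1.95 V − (0.35 V) = 1.6 V. LSB = 1.6 V / 2^15.
V_out = 0.35 + 20191 × (1.6/32768) V
      = 0.35 + 0.985889 = 1.33589 V.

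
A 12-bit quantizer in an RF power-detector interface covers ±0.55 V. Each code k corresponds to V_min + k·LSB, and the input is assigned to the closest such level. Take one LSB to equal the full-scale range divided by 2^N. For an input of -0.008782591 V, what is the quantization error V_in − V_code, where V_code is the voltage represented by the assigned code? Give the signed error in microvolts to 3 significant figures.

+79.7 µV

The full-scale span is 0.55 − (-0.55) = 1.1 V. LSB = 1.1 V / 2^12 ≈ 268.6 µV.
(V_in − V_min)/LSB = (-0.008782591 − (-0.55)) × 4096/1.1 = 2015.2968 → nearest code k = 2015.
Reconstructed level: -0.55 + 2015 × 1.1/4096 V = -0.008862304688 V.
V_in − V_code = -0.008782591 − (-0.008862304688) = +79.7 µV.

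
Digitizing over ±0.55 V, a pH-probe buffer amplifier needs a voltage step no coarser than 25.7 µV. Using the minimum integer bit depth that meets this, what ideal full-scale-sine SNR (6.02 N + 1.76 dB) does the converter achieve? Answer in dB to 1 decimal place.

98.1 dB

Span: 0.55 V − (-0.55 V) = 1.1 V.
1.1 V / 25.7 µV = 42800. Since 2^15 = 32768 and 2^16 = 65536, N = 16.
Ideal SNR at N = 16: 6.02·16 + 1.76 = 98.1 dB.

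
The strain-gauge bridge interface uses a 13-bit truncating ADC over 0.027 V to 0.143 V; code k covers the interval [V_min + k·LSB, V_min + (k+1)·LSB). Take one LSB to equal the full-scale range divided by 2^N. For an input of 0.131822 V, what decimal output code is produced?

Range = 0.143 − (0.027) = 0.116 V. LSB = 0.116 V / 2^13 ≈ 14.16 µV.
code = ⌊(V_in − V_min)/LSB⌋ = ⌊(V_in − V_min) × 2^13 / range⌋
     = ⌊(0.131822 − (0.027)) × 8192 / 0.116⌋ = ⌊0.104822 × 8192/0.116⌋
     = ⌊7402.602⌋ = 7402.

7402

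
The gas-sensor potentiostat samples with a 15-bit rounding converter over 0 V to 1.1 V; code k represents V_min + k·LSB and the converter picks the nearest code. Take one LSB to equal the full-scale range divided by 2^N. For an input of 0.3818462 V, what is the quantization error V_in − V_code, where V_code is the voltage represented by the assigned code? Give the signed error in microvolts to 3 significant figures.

Full-scale range = 1.1 V. LSB = 1.1 V / 2^15 ≈ 33.57 µV.
(0.3818462 − (0)) / LSB = 0.3818462 × 32768/1.1 = 11374.8512. Nearest integer: k = 11375.
V_code = 0 + (11375/32768) × 1.1 = 0.38185119629 V.
V_in − V_code = 0.3818462 − (0.38185119629) = −5.00 µV.

−5.00 µV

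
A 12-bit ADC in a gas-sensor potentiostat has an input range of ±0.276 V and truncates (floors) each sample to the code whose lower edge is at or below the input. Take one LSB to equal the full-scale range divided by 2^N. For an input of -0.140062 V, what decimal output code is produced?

1008

Span: 0.276 V − (-0.276 V) = 0.552 V. LSB = 0.552 V / 2^12 ≈ 134.8 µV.
(V_in − V_min) × 2^12/range = (-0.140062 − (-0.276)) × 4096/0.552 = 1008.699.
Floor → code = 1008.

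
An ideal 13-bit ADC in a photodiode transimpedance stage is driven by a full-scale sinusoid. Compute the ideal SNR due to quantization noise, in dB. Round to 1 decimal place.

80.0 dB

SNR = 6.02·13 + 1.76 = 80.02 dB.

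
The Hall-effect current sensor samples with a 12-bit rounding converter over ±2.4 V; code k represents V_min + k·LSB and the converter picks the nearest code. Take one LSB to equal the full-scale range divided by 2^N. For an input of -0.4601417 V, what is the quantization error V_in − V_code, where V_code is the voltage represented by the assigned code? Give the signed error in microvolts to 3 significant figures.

The full-scale span is 2.4 − (-2.4) = 4.8 V. LSB = 4.8 V / 2^12 ≈ 1.172 mV.
(V_in − V_min)/LSB = (-0.4601417 − (-2.4)) × 4096/4.8 = 1655.3457 → nearest code k = 1655.
V_code = V_min + k × range/2^12 = -2.4 + 1655 × 4.8/4096 = -0.4605468750 V.
e = -0.4601417 − (-0.4605468750) = +405 µV.

+405 µV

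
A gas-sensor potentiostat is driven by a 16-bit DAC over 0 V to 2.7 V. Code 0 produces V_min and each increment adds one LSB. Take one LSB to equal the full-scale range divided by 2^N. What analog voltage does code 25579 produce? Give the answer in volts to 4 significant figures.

Full-scale range = 2.7 V. LSB = 2.7 V / 2^16.
V_out = V_min + code × LSB = 0 V + 25579 × 2.7 V / 65536
      = 0 V + 1.05382 V = 1.05382 V.

1.054 V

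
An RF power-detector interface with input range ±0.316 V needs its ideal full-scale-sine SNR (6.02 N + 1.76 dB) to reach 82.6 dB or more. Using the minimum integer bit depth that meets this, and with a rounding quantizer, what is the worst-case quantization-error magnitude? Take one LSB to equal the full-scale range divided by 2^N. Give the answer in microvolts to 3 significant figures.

Full-scale range = 0.316 V − (-0.316 V) = 0.632 V.
Solving 6.02 N ≥ 82.6 − 1.76: N ≥ 13.429. Round up → N = 14.
LSB = 0.632 V ÷ 2^14 = 0.632/16384 V = 38.574 µV.
Half an LSB is 19.3 µV.

19.3 µV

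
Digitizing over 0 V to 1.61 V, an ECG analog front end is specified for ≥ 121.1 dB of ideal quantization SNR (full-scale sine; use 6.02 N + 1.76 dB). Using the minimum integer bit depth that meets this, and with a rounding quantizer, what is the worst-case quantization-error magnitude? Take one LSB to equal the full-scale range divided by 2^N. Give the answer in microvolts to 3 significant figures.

0.768 µV

V_FS = 1.61 V.
Solving 6.02 N ≥ 121.1 − 1.76: N ≥ 19.824. Round up → N = 20.
LSB = 1.61 V / 2^20 = 1.5354 µV.
Max error for round-to-nearest is LSB/2 = 0.768 µV.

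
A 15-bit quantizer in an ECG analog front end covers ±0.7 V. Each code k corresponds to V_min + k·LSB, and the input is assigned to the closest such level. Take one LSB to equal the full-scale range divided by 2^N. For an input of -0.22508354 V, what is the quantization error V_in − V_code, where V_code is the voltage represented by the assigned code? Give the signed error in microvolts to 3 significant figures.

Range = 0.7 − (-0.7) = 1.4 V. LSB = 1.4 V / 2^15 ≈ 42.72 µV.
(V_in − V_min)/LSB = (-0.22508354 − (-0.7)) × 32768/1.4 = 11115.7590 → nearest code k = 11116.
Reconstructed level: -0.7 + 11116 × 1.4/32768 V = -0.22507324219 V.
V_in − V_code = -0.22508354 − (-0.22507324219) = −10.3 µV.

−10.3 µV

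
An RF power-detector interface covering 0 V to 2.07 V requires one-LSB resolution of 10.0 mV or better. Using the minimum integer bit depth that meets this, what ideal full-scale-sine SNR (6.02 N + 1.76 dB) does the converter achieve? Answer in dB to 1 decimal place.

Range is 2.07 V.
Need 2^N ≥ 2.07 V / 10.0 mV = 207.0 → N_min = 8.
6.02(8) + 1.76 = 49.92 dB.

49.9 dB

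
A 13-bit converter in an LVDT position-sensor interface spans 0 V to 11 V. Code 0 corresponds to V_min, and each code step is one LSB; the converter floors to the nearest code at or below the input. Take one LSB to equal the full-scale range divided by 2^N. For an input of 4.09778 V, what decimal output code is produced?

3051

Full-scale range = 11 V. LSB = 11 V / 2^13 ≈ 1.343 mV.
(V_in − V_min) × 2^13/range = (4.09778 − (0)) × 8192/11 = 3051.729.
Floor → code = 3051.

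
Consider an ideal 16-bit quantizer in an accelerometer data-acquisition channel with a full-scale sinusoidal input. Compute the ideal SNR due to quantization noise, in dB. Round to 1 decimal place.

98.1 dB

Ideal quantization SNR: 6.02 × 16 + 1.76 dB = 98.1 dB.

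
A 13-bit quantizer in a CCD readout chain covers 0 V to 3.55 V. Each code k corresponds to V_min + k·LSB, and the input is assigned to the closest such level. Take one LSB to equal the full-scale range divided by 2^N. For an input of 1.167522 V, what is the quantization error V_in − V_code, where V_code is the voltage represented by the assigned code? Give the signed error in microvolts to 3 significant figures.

+78.2 µV

Range is 3.55 V. LSB = 3.55 V / 2^13 ≈ 433.3 µV.
Position in LSBs: (1.167522 − (0)) × 8192/3.55 = 2694.1803; rounding gives k = 2694.
Reconstructed level: 0 + 2694 × 3.55/8192 V = 1.167443848 V.
V_in − V_code = 1.167522 − (1.167443848) = +78.2 µV.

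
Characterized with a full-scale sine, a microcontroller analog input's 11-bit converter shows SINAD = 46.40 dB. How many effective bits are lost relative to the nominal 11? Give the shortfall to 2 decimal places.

ENOB = (SINAD − 1.76)/6.02 = (46.40 − 1.76)/6.02 = 7.4153 bits.
Shortfall = 11 − 7.4153 = 3.5847 bits.

3.58 bits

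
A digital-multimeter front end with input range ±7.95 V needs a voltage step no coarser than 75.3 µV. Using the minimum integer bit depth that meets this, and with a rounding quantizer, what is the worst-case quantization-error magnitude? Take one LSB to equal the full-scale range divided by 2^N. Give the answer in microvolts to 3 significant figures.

Full-scale range = 7.95 V − (-7.95 V) = 15.9 V.
Levels needed ≥ 15.9/75.3 µV = 211200. 2^18 = 262144 suffices, so N_min = 18.
LSB = 15.9 V ÷ 2^18 = 15.9/262144 V = 60.654 µV.
Half an LSB is 30.3 µV.

30.3 µV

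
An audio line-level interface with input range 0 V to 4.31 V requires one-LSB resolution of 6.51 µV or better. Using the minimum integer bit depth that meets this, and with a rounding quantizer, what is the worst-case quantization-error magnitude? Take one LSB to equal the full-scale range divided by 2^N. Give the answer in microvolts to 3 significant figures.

2.06 µV

Full-scale range = 4.31 V.
4.31 V / 6.51 µV = 662100. Since 2^19 = 524288 and 2^20 = 1048576, N = 20.
LSB = 4.31 V ÷ 2^20 = 4.31/1048576 V = 4.1103 µV.
Max error for round-to-nearest is LSB/2 = 2.06 µV.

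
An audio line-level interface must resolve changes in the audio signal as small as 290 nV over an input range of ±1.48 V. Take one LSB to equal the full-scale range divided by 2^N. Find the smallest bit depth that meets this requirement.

Full-scale range = 1.48 V − (-1.48 V) = 2.96 V.
Levels needed ≥ 2.96/290 nV = 1.021e7. 2^24 = 16777216 suffices, so N_min = 24.

24 bits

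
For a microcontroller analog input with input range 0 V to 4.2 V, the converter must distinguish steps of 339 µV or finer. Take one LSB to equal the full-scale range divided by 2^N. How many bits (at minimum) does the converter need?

Span = 4.2 V.
Levels needed ≥ 4.2/339 µV = 12390. 2^14 = 16384 suffices, so N_min = 14.

14 bits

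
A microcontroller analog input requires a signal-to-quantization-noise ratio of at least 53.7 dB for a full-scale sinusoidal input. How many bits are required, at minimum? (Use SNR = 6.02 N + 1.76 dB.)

9 bits

Solving 6.02 N ≥ 53.7 − 1.76: N ≥ 8.628. Round up → N = 9.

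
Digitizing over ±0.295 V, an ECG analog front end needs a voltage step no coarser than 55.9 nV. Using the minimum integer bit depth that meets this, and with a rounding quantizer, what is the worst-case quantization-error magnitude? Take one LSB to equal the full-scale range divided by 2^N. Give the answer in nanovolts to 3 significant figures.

17.6 nV

Span: 0.295 V − (-0.295 V) = 0.59 V.
0.59 V / 55.9 nV = 1.055e7. Since 2^23 = 8388608 and 2^24 = 16777216, N = 24.
Step size = 0.59/16777216 V = 35.167 nV.
Half an LSB is 17.6 nV.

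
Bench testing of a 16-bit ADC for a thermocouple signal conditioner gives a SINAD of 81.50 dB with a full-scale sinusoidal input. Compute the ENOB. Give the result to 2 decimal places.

(81.50 − 1.76) / 6.02 = 79.74/6.02 = 13.2458 effective bits.

13.25 bits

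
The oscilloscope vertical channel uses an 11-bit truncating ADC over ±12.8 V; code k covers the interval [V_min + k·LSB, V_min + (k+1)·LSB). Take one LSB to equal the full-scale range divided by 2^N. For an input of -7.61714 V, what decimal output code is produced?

414

Full-scale range = 12.8 V − (-12.8 V) = 25.6 V. LSB = 25.6 V / 2^11 ≈ 12.50 mV.
V_in − V_min = -7.61714 − (-12.8) = 5.18286 V.
Divide by LSB: 5.18286 × 2048/25.6 = 414.6288.
Truncating gives code 414.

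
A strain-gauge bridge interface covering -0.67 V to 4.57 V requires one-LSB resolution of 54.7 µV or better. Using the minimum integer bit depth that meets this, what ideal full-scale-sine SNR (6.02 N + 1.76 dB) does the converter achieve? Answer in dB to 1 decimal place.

Span: 4.57 V − (-0.67 V) = 5.24 V.
Required number of levels: 5.24/54.7 µV = 95795; smallest N with 2^N ≥ that is 17.
Ideal SNR at N = 17: 6.02·17 + 1.76 = 104.1 dB.

104.1 dB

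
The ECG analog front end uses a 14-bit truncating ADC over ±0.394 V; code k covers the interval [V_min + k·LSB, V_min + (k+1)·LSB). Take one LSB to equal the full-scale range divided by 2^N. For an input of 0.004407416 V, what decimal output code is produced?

8283

Full-scale range = 0.394 V − (-0.394 V) = 0.788 V. LSB = 0.788 V / 2^14 ≈ 48.10 µV.
code = ⌊(V_in − V_min)/LSB⌋ = ⌊(V_in − V_min) × 2^14 / range⌋
     = ⌊(0.004407416 − (-0.394)) × 16384 / 0.788⌋ = ⌊0.398407416 × 16384/0.788⌋
     = ⌊8283.638⌋ = 8283.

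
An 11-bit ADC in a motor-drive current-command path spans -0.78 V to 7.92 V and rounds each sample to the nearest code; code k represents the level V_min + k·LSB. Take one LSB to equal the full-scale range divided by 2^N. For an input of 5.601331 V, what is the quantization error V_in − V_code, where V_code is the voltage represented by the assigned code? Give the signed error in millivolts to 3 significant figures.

+0.765 mV

The full-scale span is 7.92 − (-0.78) = 8.7 V. LSB = 8.7 V / 2^11 ≈ 4.248 mV.
(V_in − V_min)/LSB = (5.601331 − (-0.78)) × 2048/8.7 = 1502.1800 → nearest code k = 1502.
Reconstructed level: -0.78 + 1502 × 8.7/2048 V = 5.600566406 V.
V_in − V_code = 5.601331 − (5.600566406) = +0.765 mV.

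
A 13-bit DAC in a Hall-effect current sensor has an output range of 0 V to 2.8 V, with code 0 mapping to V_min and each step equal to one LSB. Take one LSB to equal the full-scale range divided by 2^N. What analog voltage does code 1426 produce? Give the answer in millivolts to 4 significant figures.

Span = 2.8 V. LSB = 2.8 V / 2^13.
V_out = V_min + code × LSB = 0 V + 1426 × 2.8 V / 8192
      = 0 V + 0.487402 V = 0.487402 V.

487.4 mV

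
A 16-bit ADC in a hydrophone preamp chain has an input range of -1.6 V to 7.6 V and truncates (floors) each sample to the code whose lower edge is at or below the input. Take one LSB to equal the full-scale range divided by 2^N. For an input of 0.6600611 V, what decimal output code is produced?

16099

Span: 7.6 V − (-1.6 V) = 9.2 V. LSB = 9.2 V / 2^16 ≈ 140.4 µV.
code = ⌊(V_in − V_min)/LSB⌋ = ⌊(V_in − V_min) × 2^16 / range⌋
     = ⌊(0.6600611 − (-1.6)) × 65536 / 9.2⌋ = ⌊2.2600611 × 65536/9.2⌋
     = ⌊16099.496⌋ = 16099.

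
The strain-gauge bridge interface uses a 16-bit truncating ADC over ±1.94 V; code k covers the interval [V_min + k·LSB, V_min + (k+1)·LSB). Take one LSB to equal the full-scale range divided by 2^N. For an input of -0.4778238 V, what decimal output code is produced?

Span: 1.94 V − (-1.94 V) = 3.88 V. LSB = 3.88 V / 2^16 ≈ 59.20 µV.
code = ⌊(V_in − V_min)/LSB⌋ = ⌊(V_in − V_min) × 2^16 / range⌋
     = ⌊(-0.4778238 − (-1.94)) × 65536 / 3.88⌋ = ⌊1.4621762 × 65536/3.88⌋
     = ⌊24697.211⌋ = 24697.

24697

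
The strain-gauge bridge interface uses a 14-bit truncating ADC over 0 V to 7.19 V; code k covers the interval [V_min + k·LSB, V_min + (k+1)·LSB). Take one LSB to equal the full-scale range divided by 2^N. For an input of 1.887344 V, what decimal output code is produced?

V_FS = 7.19 V. LSB = 7.19 V / 2^14 ≈ 438.8 µV.
(V_in − V_min) × 2^14/range = (1.887344 − (0)) × 16384/7.19 = 4300.729.
Floor → code = 4300.

4300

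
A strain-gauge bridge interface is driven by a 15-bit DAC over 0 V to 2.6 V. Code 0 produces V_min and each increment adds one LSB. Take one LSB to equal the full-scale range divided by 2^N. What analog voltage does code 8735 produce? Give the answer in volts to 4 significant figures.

0.6931 V

V_FS = 2.6 V. LSB = 2.6 V / 2^15.
V_out = 0 + 8735 × (2.6/32768) V
      = 0 + 0.693085 = 0.693085 V.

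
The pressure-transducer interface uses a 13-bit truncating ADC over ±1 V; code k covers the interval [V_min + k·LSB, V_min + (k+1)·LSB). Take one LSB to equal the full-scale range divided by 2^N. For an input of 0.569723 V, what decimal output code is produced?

Span: 1 V − (-1 V) = 2 V. LSB = 2 V / 2^13 ≈ 244.1 µV.
code = ⌊(V_in − V_min)/LSB⌋ = ⌊(V_in − V_min) × 2^13 / range⌋
     = ⌊(0.569723 − (-1)) × 8192 / 2⌋ = ⌊1.569723 × 8192/2⌋
     = ⌊6429.585⌋ = 6429.

6429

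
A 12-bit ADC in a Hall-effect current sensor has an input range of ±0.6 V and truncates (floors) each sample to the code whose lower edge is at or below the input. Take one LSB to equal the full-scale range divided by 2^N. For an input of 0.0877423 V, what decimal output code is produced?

Span: 0.6 V − (-0.6 V) = 1.2 V. LSB = 1.2 V / 2^12 ≈ 293.0 µV.
(V_in − V_min) × 2^12/range = (0.0877423 − (-0.6)) × 4096/1.2 = 2347.494.
Floor → code = 2347.

2347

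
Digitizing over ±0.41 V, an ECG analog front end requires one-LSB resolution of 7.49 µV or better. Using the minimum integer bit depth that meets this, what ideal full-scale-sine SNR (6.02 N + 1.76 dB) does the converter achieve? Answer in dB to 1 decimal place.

Range = 0.41 − (-0.41) = 0.82 V.
0.82 V / 7.49 µV = 109500. Since 2^16 = 65536 and 2^17 = 131072, N = 17.
SNR = 6.02 × 17 + 1.76 = 104.10 dB.

104.1 dB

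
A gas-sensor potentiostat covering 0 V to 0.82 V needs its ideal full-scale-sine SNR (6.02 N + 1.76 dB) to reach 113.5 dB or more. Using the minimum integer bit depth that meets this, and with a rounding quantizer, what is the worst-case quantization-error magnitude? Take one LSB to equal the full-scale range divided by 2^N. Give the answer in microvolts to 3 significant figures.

0.782 µV

V_FS = 0.82 V.
6.02 N + 1.76 ≥ 113.5 gives N ≥ 18.561, so the minimum integer is 19.
LSB = 0.82 V ÷ 2^19 = 0.82/524288 V = 1.5640 µV.
Half an LSB is 0.782 µV.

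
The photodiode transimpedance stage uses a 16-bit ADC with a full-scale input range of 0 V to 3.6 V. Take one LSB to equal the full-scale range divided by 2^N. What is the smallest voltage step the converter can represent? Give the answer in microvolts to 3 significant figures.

Full-scale range = 3.6 V.
2^16 = 65536 levels.
LSB = 3.6 V / 2^16 = 54.9 µV.

54.9 µV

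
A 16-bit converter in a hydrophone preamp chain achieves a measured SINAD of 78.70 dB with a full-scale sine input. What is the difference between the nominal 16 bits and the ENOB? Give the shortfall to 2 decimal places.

Effective bits = (78.70 − 1.76)/6.02 = 12.7807.
Lost resolution: 16 − 12.7807 = 3.2193 bits.

3.22 bits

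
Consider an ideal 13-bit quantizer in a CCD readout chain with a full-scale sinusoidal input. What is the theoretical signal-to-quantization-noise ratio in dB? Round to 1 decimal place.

80.0 dB

For an ideal N-bit converter with full-scale sine input, SNR = 6.02 N + 1.76 dB. SNR = 6.02 × 13 + 1.76 = 78.26 + 1.76 = 80.02 dB.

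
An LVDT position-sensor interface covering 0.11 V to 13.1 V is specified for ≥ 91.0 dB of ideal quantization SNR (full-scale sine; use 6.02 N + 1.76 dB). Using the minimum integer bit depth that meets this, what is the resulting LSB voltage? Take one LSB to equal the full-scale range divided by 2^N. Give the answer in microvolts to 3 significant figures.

Span: 13.1 V − (0.11 V) = 12.99 V.
Required N = ⌈(91.0 − 1.76)/6.02⌉ = ⌈14.824⌉ = 15.
LSB = 12.99 V ÷ 2^15 = 12.99/32768 V = 396 µV.

396 µV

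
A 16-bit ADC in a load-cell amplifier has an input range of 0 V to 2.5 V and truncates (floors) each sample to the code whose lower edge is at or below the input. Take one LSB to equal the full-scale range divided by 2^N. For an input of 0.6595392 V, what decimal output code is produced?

Full-scale range = 2.5 V. LSB = 2.5 V / 2^16 ≈ 38.15 µV.
V_in − V_min = 0.6595392 − (0) = 0.6595392 V.
Divide by LSB: 0.6595392 × 65536/2.5 = 17289.4244.
Truncating gives code 17289.

17289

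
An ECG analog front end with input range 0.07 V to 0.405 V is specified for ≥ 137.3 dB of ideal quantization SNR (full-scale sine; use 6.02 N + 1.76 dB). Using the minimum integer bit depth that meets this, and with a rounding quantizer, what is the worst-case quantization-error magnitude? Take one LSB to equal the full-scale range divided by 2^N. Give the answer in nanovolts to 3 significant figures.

Full-scale range = 0.405 V − (0.07 V) = 0.335 V.
6.02 N + 1.76 ≥ 137.3 gives N ≥ 22.515, so the minimum integer is 23.
Step size = 0.335/8388608 V = 39.935 nV.
|e|_max = LSB/2 = 20.0 nV.

20.0 nV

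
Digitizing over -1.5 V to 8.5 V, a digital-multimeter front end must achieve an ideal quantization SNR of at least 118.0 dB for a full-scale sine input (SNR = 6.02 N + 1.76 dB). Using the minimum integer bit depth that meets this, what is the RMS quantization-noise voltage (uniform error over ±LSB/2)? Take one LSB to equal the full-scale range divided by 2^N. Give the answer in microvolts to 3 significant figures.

Range = 8.5 − (-1.5) = 10 V.
N ≥ (118.0 − 1.76)/6.02 = 19.309 → N_min = 20.
One LSB is 10 V / 1048576 = 9.5367 µV.
V_rms = LSB/√12 = 2.75 µV.

2.75 µV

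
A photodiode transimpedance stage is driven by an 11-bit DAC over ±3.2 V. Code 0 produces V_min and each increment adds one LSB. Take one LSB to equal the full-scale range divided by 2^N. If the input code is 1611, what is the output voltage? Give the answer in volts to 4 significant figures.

Range = 3.2 − (-3.2) = 6.4 V. LSB = 6.4 V / 2^11.
V_out = V_min + code × LSB = -3.2 V + 1611 × 6.4 V / 2048
      = -3.2 V + 5.03438 V = 1.83438 V.

1.834 V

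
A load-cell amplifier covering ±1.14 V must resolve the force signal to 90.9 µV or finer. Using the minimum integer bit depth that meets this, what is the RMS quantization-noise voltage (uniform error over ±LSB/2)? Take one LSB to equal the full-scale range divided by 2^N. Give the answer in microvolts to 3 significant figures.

20.1 µV

Full-scale range = 1.14 V − (-1.14 V) = 2.28 V.
Required number of levels: 2.28/90.9 µV = 25083; smallest N with 2^N ≥ that is 15.
LSB = 2.28 V ÷ 2^15 = 2.28/32768 V = 69.580 µV.
RMS noise = LSB/√12 = 20.1 µV.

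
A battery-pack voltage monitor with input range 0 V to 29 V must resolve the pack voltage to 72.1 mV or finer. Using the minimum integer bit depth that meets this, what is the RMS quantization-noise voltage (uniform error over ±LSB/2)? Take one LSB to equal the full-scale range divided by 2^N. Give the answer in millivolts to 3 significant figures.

16.4 mV

Range is 29 V.
Need 2^N ≥ 29 V / 72.1 mV = 402.2 → N_min = 9.
LSB = 29 V ÷ 2^9 = 29/512 V = 56.641 mV.
σ_q = LSB/√12 = 56.641 mV/3.4641 = 16.4 mV.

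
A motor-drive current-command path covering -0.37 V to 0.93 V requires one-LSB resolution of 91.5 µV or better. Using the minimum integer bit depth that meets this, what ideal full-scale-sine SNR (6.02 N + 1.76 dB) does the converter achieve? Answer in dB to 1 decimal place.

The full-scale span is 0.93 − (-0.37) = 1.3 V.
Need 2^N ≥ 1.3 V / 91.5 µV = 14210 → N_min = 14.
Ideal SNR at N = 14: 6.02·14 + 1.76 = 86.0 dB.

86.0 dB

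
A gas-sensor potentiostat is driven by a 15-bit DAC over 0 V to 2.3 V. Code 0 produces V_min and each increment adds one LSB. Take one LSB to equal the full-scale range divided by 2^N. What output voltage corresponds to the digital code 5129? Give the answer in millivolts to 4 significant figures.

Full-scale range = 2.3 V. LSB = 2.3 V / 2^15.
V_out = V_min + code × LSB = 0 V + 5129 × 2.3 V / 32768
      = 0 + 0.360007 = 0.360007 V.

360.0 mV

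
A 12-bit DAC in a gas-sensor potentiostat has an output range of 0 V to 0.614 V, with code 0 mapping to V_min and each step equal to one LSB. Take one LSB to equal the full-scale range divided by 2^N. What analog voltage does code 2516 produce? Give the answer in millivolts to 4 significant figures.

377.2 mV

V_FS = 0.614 V. LSB = 0.614 V / 2^12.
V_out = V_min + code × LSB = 0 V + 2516 × 0.614 V / 4096
      = 0 + 0.377154 = 0.377154 V.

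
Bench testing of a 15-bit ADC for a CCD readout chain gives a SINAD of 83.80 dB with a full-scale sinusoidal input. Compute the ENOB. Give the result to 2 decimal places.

Inverting SNR = 6.02 N + 1.76: N_eff = (83.80 − 1.76)/6.02 = 13.6279.

13.63 bits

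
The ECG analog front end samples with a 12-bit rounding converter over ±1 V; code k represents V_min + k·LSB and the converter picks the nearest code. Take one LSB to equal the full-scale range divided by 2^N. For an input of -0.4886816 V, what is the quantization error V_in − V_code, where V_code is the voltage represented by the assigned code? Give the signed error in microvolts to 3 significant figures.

+87.9 µV

Span: 1 V − (-1 V) = 2 V. LSB = 2 V / 2^12 ≈ 488.3 µV.
(-0.4886816 − (-1)) / LSB = 0.5113184 × 4096/2 = 1047.1801. Nearest integer: k = 1047.
V_code = V_min + k × range/2^12 = -1 + 1047 × 2/4096 = -0.4887695313 V.
Error = V_in − V_code = -0.4886816 − (-0.4887695313) = +87.9 µV.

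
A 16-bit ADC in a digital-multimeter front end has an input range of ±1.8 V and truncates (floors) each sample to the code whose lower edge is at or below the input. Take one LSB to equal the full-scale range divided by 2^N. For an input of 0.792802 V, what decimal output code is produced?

47200

Range = 1.8 − (-1.8) = 3.6 V. LSB = 3.6 V / 2^16 ≈ 54.93 µV.
V_in − V_min = 0.792802 − (-1.8) = 2.592802 V.
Divide by LSB: 2.592802 × 65536/3.6 = 47200.5200.
Truncating gives code 47200.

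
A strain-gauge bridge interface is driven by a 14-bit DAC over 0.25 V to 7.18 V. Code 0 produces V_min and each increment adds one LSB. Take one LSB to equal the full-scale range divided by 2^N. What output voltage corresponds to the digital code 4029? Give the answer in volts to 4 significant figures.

Range = 7.18 − (0.25) = 6.93 V. LSB = 6.93 V / 2^14.
Output = V_min + (4029/16384) × range = 0.25 + 0.245911 × 6.93 V
      = 0.25 V + 1.70416 V = 1.95416 V.

1.954 V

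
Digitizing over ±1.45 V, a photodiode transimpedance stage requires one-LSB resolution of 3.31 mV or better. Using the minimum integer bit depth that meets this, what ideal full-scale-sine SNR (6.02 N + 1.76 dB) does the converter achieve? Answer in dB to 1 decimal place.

62.0 dB

The full-scale span is 1.45 − (-1.45) = 2.9 V.
2.9 V / 3.31 mV = 876.1. Since 2^9 = 512 and 2^10 = 1024, N = 10.
Ideal SNR at N = 10: 6.02·10 + 1.76 = 62.0 dB.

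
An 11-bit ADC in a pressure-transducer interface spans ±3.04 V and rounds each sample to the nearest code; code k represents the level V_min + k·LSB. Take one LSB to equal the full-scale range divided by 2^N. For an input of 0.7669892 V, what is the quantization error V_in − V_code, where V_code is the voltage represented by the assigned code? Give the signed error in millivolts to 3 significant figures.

+1.05 mV

The full-scale span is 3.04 − (-3.04) = 6.08 V. LSB = 6.08 V / 2^11 ≈ 2.969 mV.
(V_in − V_min)/LSB = (0.7669892 − (-3.04)) × 2048/6.08 = 1282.3543 → nearest code k = 1282.
Reconstructed level: -3.04 + 1282 × 6.08/2048 V = 0.7659375000 V.
Error = V_in − V_code = 0.7669892 − (0.7659375000) = +1.05 mV.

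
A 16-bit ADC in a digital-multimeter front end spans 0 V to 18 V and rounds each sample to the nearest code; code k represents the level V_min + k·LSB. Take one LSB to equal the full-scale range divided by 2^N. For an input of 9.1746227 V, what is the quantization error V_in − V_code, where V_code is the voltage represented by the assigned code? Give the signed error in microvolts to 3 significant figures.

−59.9 µV

Range is 18 V. LSB = 18 V / 2^16 ≈ 274.7 µV.
(V_in − V_min)/LSB = (9.1746227 − (0)) × 65536/18 = 33403.7818 → nearest code k = 33404.
Reconstructed level: 0 + 33404 × 18/65536 V = 9.1746826172 V.
e = 9.1746227 − (9.1746826172) = −59.9 µV.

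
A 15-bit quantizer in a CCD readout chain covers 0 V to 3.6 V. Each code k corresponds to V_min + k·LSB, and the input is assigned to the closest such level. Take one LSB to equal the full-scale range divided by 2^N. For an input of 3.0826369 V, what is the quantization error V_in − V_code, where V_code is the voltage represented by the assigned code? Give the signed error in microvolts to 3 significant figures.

Range is 3.6 V. LSB = 3.6 V / 2^15 ≈ 109.9 µV.
Position in LSBs: (3.0826369 − (0)) × 32768/3.6 = 28058.8461; rounding gives k = 28059.
Reconstructed level: 0 + 28059 × 3.6/32768 V = 3.0826538086 V.
V_in − V_code = 3.0826369 − (3.0826538086) = −16.9 µV.

−16.9 µV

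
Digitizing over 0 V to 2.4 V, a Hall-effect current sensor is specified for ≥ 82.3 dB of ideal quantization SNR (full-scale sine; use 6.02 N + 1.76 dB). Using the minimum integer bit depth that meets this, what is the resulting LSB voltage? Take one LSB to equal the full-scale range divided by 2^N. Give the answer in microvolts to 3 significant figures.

V_FS = 2.4 V.
6.02 N + 1.76 ≥ 82.3 gives N ≥ 13.379, so the minimum integer is 14.
LSB = 2.4 V / 2^14 = 146 µV.

146 µV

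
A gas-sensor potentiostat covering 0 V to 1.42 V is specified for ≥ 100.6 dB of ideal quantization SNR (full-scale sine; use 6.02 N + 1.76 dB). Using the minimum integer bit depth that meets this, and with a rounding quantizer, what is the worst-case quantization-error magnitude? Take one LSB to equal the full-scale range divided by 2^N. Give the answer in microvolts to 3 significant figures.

V_FS = 1.42 V.
6.02 N + 1.76 ≥ 100.6 gives N ≥ 16.419, so the minimum integer is 17.
LSB = 1.42 V ÷ 2^17 = 1.42/131072 V = 10.834 µV.
Max error for round-to-nearest is LSB/2 = 5.42 µV.

5.42 µV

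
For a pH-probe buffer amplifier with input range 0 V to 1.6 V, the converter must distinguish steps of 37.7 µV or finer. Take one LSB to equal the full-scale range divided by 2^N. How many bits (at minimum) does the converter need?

16 bits

Full-scale range = 1.6 V.
Levels needed ≥ 1.6/37.7 µV = 42440. 2^16 = 65536 suffices, so N_min = 16.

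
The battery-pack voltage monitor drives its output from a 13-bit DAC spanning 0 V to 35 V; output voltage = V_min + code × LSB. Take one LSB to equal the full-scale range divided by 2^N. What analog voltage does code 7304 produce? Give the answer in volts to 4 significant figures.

31.21 V

Full-scale range = 35 V. LSB = 35 V / 2^13.
V_out = V_min + code × LSB = 0 V + 7304 × 35 V / 8192
      = 0 V + 31.2061 V = 31.2061 V.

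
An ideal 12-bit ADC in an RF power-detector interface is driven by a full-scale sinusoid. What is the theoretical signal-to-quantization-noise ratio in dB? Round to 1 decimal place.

74.0 dB

SNR = 6.02·12 + 1.76 = 74.00 dB.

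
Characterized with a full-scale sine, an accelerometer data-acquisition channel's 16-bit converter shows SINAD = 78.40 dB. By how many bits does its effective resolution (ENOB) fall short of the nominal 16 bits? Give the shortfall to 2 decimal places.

3.27 bits

Effective bits = (78.40 − 1.76)/6.02 = 12.7309.
Lost resolution: 16 − 12.7309 = 3.2691 bits.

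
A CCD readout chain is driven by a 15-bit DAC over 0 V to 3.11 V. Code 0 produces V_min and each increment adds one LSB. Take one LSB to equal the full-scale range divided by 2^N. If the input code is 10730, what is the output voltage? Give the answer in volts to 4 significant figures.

V_FS = 3.11 V. LSB = 3.11 V / 2^15.
V_out = 0 + 10730 × (3.11/32768) V
      = 0 V + 1.01838 V = 1.01838 V.

1.018 V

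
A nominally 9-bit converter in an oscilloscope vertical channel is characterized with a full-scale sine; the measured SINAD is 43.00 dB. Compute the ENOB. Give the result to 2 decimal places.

ENOB = (43.00 − 1.76)/6.02 = 6.8505 bits.

6.85 bits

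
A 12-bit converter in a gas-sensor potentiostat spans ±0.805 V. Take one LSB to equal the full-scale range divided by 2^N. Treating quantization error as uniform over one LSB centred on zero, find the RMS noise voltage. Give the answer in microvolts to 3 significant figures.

113 µV

Span: 0.805 V − (-0.805 V) = 1.61 V.
LSB = 1.61 V ÷ 2^12 = 1.61/4096 V = 393.07 µV.
σ_q = LSB/√12 = 393.07 µV/3.4641 = 113 µV.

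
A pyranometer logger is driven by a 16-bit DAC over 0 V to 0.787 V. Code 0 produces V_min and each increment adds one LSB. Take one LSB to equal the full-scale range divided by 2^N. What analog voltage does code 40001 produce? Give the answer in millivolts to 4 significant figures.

Span = 0.787 V. LSB = 0.787 V / 2^16.
V_out = V_min + code × LSB = 0 V + 40001 × 0.787 V / 65536
      = 0 + 0.480359 = 0.480359 V.

480.4 mV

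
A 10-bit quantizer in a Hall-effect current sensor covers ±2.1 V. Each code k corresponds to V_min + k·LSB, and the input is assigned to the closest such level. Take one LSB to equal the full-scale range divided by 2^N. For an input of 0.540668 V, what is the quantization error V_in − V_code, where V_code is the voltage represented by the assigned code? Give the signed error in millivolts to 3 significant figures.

−0.738 mV

The full-scale span is 2.1 − (-2.1) = 4.2 V. LSB = 4.2 V / 2^10 ≈ 4.102 mV.
(0.540668 − (-2.1)) / LSB = 2.640668 × 1024/4.2 = 643.8200. Nearest integer: k = 644.
V_code = -2.1 + (644/1024) × 4.2 = 0.5414062500 V.
Error = V_in − V_code = 0.540668 − (0.5414062500) = −0.738 mV.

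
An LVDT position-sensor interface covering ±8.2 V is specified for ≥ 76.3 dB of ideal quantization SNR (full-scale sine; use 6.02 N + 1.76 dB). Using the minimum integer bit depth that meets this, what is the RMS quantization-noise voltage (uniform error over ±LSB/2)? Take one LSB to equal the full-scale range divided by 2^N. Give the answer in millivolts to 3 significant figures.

The full-scale span is 8.2 − (-8.2) = 16.4 V.
Required N = ⌈(76.3 − 1.76)/6.02⌉ = ⌈12.382⌉ = 13.
LSB = 16.4 V ÷ 2^13 = 16.4/8192 V = 2.0020 mV.
σ_q = LSB/√12 = 2.0020 mV/3.4641 = 0.578 mV.

0.578 mV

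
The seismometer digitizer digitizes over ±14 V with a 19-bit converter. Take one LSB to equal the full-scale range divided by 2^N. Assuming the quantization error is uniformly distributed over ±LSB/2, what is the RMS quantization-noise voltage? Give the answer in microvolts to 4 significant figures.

The full-scale span is 14 − (-14) = 28 V.
LSB = 28 V / 2^19 = 53.4058 µV.
RMS of a uniform error over width LSB is LSB/√12 = 15.42 µV.

15.42 µV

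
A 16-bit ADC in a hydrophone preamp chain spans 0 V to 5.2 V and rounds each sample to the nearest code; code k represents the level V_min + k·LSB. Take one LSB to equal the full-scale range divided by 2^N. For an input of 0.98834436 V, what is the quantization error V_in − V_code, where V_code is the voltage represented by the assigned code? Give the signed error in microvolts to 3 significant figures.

+14.3 µV

V_FS = 5.2 V. LSB = 5.2 V / 2^16 ≈ 79.35 µV.
(0.98834436 − (0)) / LSB = 0.98834436 × 65536/5.2 = 12456.1800. Nearest integer: k = 12456.
V_code = V_min + k × range/2^16 = 0 + 12456 × 5.2/65536 = 0.98833007813 V.
V_in − V_code = 0.98834436 − (0.98833007813) = +14.3 µV.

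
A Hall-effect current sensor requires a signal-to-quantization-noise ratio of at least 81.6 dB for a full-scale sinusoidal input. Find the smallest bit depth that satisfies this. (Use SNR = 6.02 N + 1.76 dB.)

6.02 N + 1.76 ≥ 81.6 gives N ≥ 13.262, so the minimum integer is 14.

14 bits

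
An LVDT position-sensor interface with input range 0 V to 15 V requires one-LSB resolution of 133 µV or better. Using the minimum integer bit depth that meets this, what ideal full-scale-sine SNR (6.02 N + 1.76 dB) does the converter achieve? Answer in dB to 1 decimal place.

V_FS = 15 V.
Levels needed ≥ 15/133 µV = 112800. 2^17 = 131072 suffices, so N_min = 17.
SNR = 6.02 × 17 + 1.76 = 104.10 dB.

104.1 dB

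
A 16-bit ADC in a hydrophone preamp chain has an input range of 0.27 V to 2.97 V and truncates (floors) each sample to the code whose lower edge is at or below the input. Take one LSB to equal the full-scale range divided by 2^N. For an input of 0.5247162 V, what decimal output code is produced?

Range = 2.97 − (0.27) = 2.7 V. LSB = 2.7 V / 2^16 ≈ 41.20 µV.
code = ⌊(V_in − V_min)/LSB⌋ = ⌊(V_in − V_min) × 2^16 / range⌋
     = ⌊(0.5247162 − (0.27)) × 65536 / 2.7⌋ = ⌊0.2547162 × 65536/2.7⌋
     = ⌊6182.623⌋ = 6182.

6182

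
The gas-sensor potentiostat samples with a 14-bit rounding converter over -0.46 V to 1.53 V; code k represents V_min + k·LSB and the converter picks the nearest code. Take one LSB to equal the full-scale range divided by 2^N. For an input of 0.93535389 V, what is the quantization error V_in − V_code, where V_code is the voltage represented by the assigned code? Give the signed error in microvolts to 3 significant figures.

Span: 1.53 V − (-0.46 V) = 1.99 V. LSB = 1.99 V / 2^14 ≈ 121.5 µV.
(V_in − V_min)/LSB = (0.93535389 − (-0.46)) × 16384/1.99 = 11488.1800 → nearest code k = 11488.
Reconstructed level: -0.46 + 11488 × 1.99/16384 V = 0.93533203125 V.
Error = V_in − V_code = 0.93535389 − (0.93533203125) = +21.9 µV.

+21.9 µV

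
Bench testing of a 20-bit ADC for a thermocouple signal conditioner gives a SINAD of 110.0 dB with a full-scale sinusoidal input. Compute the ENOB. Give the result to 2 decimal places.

17.98 bits

ENOB = (110.0 − 1.76)/6.02 = 17.9801 bits.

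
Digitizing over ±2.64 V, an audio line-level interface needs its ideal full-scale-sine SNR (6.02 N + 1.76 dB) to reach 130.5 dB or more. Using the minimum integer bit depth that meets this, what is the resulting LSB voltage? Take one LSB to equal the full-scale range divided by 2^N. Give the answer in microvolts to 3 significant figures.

1.26 µV

Span: 2.64 V − (-2.64 V) = 5.28 V.
6.02 N + 1.76 ≥ 130.5 gives N ≥ 21.385, so the minimum integer is 22.
One LSB is 5.28 V / 4194304 = 1.26 µV.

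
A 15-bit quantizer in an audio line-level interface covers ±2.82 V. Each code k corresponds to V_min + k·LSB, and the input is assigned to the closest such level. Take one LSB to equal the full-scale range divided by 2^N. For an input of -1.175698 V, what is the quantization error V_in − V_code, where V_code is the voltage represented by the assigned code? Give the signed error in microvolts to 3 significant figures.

Span: 2.82 V − (-2.82 V) = 5.64 V. LSB = 5.64 V / 2^15 ≈ 172.1 µV.
Position in LSBs: (-1.175698 − (-2.82)) × 32768/5.64 = 9553.2780; rounding gives k = 9553.
Reconstructed level: -2.82 + 9553 × 5.64/32768 V = -1.1757458496 V.
e = -1.175698 − (-1.1757458496) = +47.8 µV.

+47.8 µV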